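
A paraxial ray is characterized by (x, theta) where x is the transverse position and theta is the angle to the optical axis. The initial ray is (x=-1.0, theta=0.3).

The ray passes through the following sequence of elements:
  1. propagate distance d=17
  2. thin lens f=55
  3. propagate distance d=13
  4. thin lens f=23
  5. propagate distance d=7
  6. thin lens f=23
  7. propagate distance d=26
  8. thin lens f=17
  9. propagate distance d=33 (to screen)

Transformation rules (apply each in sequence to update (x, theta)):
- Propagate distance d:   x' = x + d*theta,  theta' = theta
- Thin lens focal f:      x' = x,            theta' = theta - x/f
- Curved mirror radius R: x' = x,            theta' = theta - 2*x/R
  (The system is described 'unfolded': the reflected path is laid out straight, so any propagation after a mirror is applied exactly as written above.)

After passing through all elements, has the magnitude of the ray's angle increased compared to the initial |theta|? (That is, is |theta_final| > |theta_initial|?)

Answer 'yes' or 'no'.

Initial: x=-1.0000 theta=0.3000
After 1 (propagate distance d=17): x=4.1000 theta=0.3000
After 2 (thin lens f=55): x=4.1000 theta=62/275 (≈0.2255)
After 3 (propagate distance d=13): x=3867/550 (≈7.0309) theta=62/275 (≈0.2255)
After 4 (thin lens f=23): x=3867/550 (≈7.0309) theta=-203/2530 (≈-0.0802)
After 5 (propagate distance d=7): x=40918/6325 (≈6.4692) theta=-203/2530 (≈-0.0802)
After 6 (thin lens f=23): x=40918/6325 (≈6.4692) theta=-105181/290950 (≈-0.3615)
After 7 (propagate distance d=26): x=-38749/13225 (≈-2.9300) theta=-105181/290950 (≈-0.3615)
After 8 (thin lens f=17): x=-38749/13225 (≈-2.9300) theta=-935599/4946150 (≈-0.1892)
After 9 (propagate distance d=33 (to screen)): x=-4124263/449650 (≈-9.1722) theta=-935599/4946150 (≈-0.1892)
|theta_initial|=0.3000 |theta_final|=935599/4946150 (≈0.1892) -> not increased

Answer: no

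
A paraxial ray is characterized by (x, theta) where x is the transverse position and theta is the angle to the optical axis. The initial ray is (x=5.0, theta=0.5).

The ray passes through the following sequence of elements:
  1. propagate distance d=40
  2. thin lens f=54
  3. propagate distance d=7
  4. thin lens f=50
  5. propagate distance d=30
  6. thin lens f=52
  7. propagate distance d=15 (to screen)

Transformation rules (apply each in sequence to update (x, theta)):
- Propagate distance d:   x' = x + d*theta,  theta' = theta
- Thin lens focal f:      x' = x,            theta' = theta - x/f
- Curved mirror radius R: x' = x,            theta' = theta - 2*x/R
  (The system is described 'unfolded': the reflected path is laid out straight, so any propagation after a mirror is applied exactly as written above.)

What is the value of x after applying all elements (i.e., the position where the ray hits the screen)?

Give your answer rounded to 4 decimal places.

Answer: 0.9575

Derivation:
Initial: x=5.0000 theta=0.5000
After 1 (propagate distance d=40): x=25.0000 theta=0.5000
After 2 (thin lens f=54): x=25.0000 theta=1/27 (≈0.0370)
After 3 (propagate distance d=7): x=682/27 (≈25.2593) theta=1/27 (≈0.0370)
After 4 (thin lens f=50): x=682/27 (≈25.2593) theta=-316/675 (≈-0.4681)
After 5 (propagate distance d=30): x=1514/135 (≈11.2148) theta=-316/675 (≈-0.4681)
After 6 (thin lens f=52): x=1514/135 (≈11.2148) theta=-12001/17550 (≈-0.6838)
After 7 (propagate distance d=15 (to screen)): x=3361/3510 (≈0.9575) theta=-12001/17550 (≈-0.6838)
Rounded to 4 decimal places: x = 0.9575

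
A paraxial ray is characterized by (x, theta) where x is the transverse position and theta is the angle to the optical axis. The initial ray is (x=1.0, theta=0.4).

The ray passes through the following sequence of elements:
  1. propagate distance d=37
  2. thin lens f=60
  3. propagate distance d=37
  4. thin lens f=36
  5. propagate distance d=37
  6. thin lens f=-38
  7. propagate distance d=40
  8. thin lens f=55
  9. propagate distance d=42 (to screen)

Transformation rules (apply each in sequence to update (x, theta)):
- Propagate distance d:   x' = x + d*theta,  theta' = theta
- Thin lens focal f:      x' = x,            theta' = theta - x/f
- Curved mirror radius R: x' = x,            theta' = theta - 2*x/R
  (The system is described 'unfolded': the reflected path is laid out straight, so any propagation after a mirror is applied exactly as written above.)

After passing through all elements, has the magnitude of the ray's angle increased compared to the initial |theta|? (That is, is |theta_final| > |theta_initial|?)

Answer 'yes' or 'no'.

Answer: no

Derivation:
Initial: x=1.0000 theta=0.4000
After 1 (propagate distance d=37): x=15.8000 theta=0.4000
After 2 (thin lens f=60): x=15.8000 theta=41/300 (≈0.1367)
After 3 (propagate distance d=37): x=6257/300 (≈20.8567) theta=41/300 (≈0.1367)
After 4 (thin lens f=36): x=6257/300 (≈20.8567) theta=-4781/10800 (≈-0.4427)
After 5 (propagate distance d=37): x=9671/2160 (≈4.4773) theta=-4781/10800 (≈-0.4427)
After 6 (thin lens f=-38): x=9671/2160 (≈4.4773) theta=-2339/7200 (≈-0.3249)
After 7 (propagate distance d=40): x=-18397/2160 (≈-8.5171) theta=-2339/7200 (≈-0.3249)
After 8 (thin lens f=55): x=-18397/2160 (≈-8.5171) theta=-40393/237600 (≈-0.1700)
After 9 (propagate distance d=42 (to screen)): x=-232511/14850 (≈-15.6573) theta=-40393/237600 (≈-0.1700)
|theta_initial|=0.4000 |theta_final|=40393/237600 (≈0.1700) -> not increased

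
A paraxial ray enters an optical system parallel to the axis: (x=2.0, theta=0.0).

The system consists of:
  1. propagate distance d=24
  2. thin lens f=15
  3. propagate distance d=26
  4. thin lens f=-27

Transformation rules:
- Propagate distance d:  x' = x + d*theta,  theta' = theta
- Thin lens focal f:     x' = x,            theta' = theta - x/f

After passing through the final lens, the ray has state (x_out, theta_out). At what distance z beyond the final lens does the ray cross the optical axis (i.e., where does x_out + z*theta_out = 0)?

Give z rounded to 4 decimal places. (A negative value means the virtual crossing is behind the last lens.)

Initial: x=2.0000 theta=0.0000
After 1 (propagate distance d=24): x=2.0000 theta=0.0000
After 2 (thin lens f=15): x=2.0000 theta=-2/15 (≈-0.1333)
After 3 (propagate distance d=26): x=-22/15 (≈-1.4667) theta=-2/15 (≈-0.1333)
After 4 (thin lens f=-27): x=-22/15 (≈-1.4667) theta=-76/405 (≈-0.1877)
z_focus = -x_out/theta_out = -(-22/15)/(-76/405) = -297/38 ≈ -7.8158
Rounded to 4 decimal places: z = -7.8158

Answer: -7.8158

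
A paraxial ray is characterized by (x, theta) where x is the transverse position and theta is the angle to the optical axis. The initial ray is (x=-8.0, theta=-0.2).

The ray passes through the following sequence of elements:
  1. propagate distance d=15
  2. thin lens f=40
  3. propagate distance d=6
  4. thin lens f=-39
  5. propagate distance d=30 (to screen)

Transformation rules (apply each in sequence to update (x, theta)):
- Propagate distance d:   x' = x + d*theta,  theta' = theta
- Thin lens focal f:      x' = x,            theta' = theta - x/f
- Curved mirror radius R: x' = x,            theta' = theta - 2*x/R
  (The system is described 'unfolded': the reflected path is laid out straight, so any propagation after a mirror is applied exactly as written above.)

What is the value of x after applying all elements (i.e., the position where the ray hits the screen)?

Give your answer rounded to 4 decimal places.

Answer: -16.4154

Derivation:
Initial: x=-8.0000 theta=-0.2000
After 1 (propagate distance d=15): x=-11.0000 theta=-0.2000
After 2 (thin lens f=40): x=-11.0000 theta=0.0750
After 3 (propagate distance d=6): x=-10.5500 theta=0.0750
After 4 (thin lens f=-39): x=-10.5500 theta=-61/312 (≈-0.1955)
After 5 (propagate distance d=30 (to screen)): x=-1067/65 (≈-16.4154) theta=-61/312 (≈-0.1955)
Rounded to 4 decimal places: x = -16.4154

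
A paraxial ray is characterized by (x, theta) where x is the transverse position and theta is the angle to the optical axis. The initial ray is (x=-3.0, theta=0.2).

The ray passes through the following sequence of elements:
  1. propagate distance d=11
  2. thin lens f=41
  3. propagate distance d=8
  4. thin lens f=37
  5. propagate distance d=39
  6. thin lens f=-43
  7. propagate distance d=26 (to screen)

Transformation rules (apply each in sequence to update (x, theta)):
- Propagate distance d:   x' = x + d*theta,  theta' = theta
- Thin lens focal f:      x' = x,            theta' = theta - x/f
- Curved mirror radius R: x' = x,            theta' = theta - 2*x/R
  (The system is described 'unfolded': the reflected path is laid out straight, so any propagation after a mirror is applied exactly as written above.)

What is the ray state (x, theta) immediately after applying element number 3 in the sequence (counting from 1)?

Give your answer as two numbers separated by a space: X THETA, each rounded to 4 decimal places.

Initial: x=-3.0000 theta=0.2000
After 1 (propagate distance d=11): x=-0.8000 theta=0.2000
After 2 (thin lens f=41): x=-0.8000 theta=9/41 (≈0.2195)
After 3 (propagate distance d=8): x=196/205 (≈0.9561) theta=9/41 (≈0.2195)
Rounded to 4 decimal places: x = 0.9561, theta = 0.2195

Answer: 0.9561 0.2195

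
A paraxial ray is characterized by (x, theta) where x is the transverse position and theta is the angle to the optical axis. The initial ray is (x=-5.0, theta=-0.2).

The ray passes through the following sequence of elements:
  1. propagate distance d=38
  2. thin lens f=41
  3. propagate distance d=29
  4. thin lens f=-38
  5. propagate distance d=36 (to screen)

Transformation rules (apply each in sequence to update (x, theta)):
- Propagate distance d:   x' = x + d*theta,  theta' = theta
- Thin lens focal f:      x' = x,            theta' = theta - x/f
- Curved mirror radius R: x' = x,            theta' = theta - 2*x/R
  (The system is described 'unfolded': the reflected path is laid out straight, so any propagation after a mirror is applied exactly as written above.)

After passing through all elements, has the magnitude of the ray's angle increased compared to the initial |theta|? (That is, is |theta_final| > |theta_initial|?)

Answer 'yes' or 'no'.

Initial: x=-5.0000 theta=-0.2000
After 1 (propagate distance d=38): x=-12.6000 theta=-0.2000
After 2 (thin lens f=41): x=-12.6000 theta=22/205 (≈0.1073)
After 3 (propagate distance d=29): x=-389/41 (≈-9.4878) theta=22/205 (≈0.1073)
After 4 (thin lens f=-38): x=-389/41 (≈-9.4878) theta=-1109/7790 (≈-0.1424)
After 5 (propagate distance d=36 (to screen)): x=-56917/3895 (≈-14.6128) theta=-1109/7790 (≈-0.1424)
|theta_initial|=0.2000 |theta_final|=1109/7790 (≈0.1424) -> not increased

Answer: no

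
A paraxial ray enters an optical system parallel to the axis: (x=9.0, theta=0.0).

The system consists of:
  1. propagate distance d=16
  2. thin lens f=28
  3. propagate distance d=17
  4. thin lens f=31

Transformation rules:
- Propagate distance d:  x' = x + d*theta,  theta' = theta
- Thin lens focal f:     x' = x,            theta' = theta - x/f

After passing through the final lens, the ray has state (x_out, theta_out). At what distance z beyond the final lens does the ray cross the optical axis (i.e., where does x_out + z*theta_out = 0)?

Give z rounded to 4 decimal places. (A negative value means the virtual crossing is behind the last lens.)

Answer: 8.1190

Derivation:
Initial: x=9.0000 theta=0.0000
After 1 (propagate distance d=16): x=9.0000 theta=0.0000
After 2 (thin lens f=28): x=9.0000 theta=-9/28 (≈-0.3214)
After 3 (propagate distance d=17): x=99/28 (≈3.5357) theta=-9/28 (≈-0.3214)
After 4 (thin lens f=31): x=99/28 (≈3.5357) theta=-27/62 (≈-0.4355)
z_focus = -x_out/theta_out = -(99/28)/(-27/62) = 341/42 ≈ 8.1190
Rounded to 4 decimal places: z = 8.1190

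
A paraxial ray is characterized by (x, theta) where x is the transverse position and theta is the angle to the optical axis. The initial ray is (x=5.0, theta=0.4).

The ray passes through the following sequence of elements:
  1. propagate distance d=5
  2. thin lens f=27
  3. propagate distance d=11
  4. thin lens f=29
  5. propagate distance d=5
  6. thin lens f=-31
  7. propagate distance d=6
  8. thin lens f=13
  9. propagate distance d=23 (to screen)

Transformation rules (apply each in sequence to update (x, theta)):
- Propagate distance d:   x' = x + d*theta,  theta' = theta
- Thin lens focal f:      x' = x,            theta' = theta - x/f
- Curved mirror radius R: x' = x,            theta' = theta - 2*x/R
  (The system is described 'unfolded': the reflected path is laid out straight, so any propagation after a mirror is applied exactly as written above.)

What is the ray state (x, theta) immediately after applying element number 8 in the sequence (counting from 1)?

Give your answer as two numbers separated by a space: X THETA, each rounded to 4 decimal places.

Initial: x=5.0000 theta=0.4000
After 1 (propagate distance d=5): x=7.0000 theta=0.4000
After 2 (thin lens f=27): x=7.0000 theta=19/135 (≈0.1407)
After 3 (propagate distance d=11): x=1154/135 (≈8.5481) theta=19/135 (≈0.1407)
After 4 (thin lens f=29): x=1154/135 (≈8.5481) theta=-67/435 (≈-0.1540)
After 5 (propagate distance d=5): x=30451/3915 (≈7.7780) theta=-67/435 (≈-0.1540)
After 6 (thin lens f=-31): x=30451/3915 (≈7.7780) theta=11758/121365 (≈0.0969)
After 7 (propagate distance d=6): x=1014529/121365 (≈8.3593) theta=11758/121365 (≈0.0969)
After 8 (thin lens f=13): x=1014529/121365 (≈8.3593) theta=-57445/105183 (≈-0.5461)
Rounded to 4 decimal places: x = 8.3593, theta = -0.5461

Answer: 8.3593 -0.5461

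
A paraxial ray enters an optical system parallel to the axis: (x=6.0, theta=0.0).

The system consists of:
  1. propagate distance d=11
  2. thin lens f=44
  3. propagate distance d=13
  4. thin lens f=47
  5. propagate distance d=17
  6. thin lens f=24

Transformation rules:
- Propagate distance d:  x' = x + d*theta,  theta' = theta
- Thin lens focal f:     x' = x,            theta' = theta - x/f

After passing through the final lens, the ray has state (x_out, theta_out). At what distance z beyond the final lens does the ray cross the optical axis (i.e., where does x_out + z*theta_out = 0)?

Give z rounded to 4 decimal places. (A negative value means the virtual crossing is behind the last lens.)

Answer: 1.5696

Derivation:
Initial: x=6.0000 theta=0.0000
After 1 (propagate distance d=11): x=6.0000 theta=0.0000
After 2 (thin lens f=44): x=6.0000 theta=-3/22 (≈-0.1364)
After 3 (propagate distance d=13): x=93/22 (≈4.2273) theta=-3/22 (≈-0.1364)
After 4 (thin lens f=47): x=93/22 (≈4.2273) theta=-117/517 (≈-0.2263)
After 5 (propagate distance d=17): x=393/1034 (≈0.3801) theta=-117/517 (≈-0.2263)
After 6 (thin lens f=24): x=393/1034 (≈0.3801) theta=-2003/8272 (≈-0.2421)
z_focus = -x_out/theta_out = -(393/1034)/(-2003/8272) = 3144/2003 ≈ 1.5696
Rounded to 4 decimal places: z = 1.5696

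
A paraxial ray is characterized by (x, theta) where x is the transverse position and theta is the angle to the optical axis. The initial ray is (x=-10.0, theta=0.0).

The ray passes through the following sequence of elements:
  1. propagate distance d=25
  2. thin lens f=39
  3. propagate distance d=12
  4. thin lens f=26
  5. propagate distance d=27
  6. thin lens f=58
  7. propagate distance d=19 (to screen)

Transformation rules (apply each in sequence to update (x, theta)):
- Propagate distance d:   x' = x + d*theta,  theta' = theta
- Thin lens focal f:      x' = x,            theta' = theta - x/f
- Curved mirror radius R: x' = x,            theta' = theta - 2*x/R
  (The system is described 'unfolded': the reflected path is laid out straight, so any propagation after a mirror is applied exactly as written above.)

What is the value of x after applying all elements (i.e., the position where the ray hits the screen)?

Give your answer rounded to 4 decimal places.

Answer: 14.7652

Derivation:
Initial: x=-10.0000 theta=0.0000
After 1 (propagate distance d=25): x=-10.0000 theta=0.0000
After 2 (thin lens f=39): x=-10.0000 theta=10/39 (≈0.2564)
After 3 (propagate distance d=12): x=-90/13 (≈-6.9231) theta=10/39 (≈0.2564)
After 4 (thin lens f=26): x=-90/13 (≈-6.9231) theta=265/507 (≈0.5227)
After 5 (propagate distance d=27): x=1215/169 (≈7.1893) theta=265/507 (≈0.5227)
After 6 (thin lens f=58): x=1215/169 (≈7.1893) theta=11725/29406 (≈0.3987)
After 7 (propagate distance d=19 (to screen)): x=434185/29406 (≈14.7652) theta=11725/29406 (≈0.3987)
Rounded to 4 decimal places: x = 14.7652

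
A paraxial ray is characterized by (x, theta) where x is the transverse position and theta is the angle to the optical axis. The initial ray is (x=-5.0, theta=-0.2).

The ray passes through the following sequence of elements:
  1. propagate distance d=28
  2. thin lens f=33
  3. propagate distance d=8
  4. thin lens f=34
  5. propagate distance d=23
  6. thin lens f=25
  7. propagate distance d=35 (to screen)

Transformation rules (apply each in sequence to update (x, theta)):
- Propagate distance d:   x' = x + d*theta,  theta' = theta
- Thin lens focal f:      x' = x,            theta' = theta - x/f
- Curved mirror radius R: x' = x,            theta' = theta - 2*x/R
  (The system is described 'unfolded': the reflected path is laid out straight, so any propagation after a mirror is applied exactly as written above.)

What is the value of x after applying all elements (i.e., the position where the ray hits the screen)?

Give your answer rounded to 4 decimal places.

Answer: 14.2871

Derivation:
Initial: x=-5.0000 theta=-0.2000
After 1 (propagate distance d=28): x=-10.6000 theta=-0.2000
After 2 (thin lens f=33): x=-10.6000 theta=4/33 (≈0.1212)
After 3 (propagate distance d=8): x=-1589/165 (≈-9.6303) theta=4/33 (≈0.1212)
After 4 (thin lens f=34): x=-1589/165 (≈-9.6303) theta=2269/5610 (≈0.4045)
After 5 (propagate distance d=23): x=-613/1870 (≈-0.3278) theta=2269/5610 (≈0.4045)
After 6 (thin lens f=25): x=-613/1870 (≈-0.3278) theta=2662/6375 (≈0.4176)
After 7 (propagate distance d=35 (to screen)): x=400753/28050 (≈14.2871) theta=2662/6375 (≈0.4176)
Rounded to 4 decimal places: x = 14.2871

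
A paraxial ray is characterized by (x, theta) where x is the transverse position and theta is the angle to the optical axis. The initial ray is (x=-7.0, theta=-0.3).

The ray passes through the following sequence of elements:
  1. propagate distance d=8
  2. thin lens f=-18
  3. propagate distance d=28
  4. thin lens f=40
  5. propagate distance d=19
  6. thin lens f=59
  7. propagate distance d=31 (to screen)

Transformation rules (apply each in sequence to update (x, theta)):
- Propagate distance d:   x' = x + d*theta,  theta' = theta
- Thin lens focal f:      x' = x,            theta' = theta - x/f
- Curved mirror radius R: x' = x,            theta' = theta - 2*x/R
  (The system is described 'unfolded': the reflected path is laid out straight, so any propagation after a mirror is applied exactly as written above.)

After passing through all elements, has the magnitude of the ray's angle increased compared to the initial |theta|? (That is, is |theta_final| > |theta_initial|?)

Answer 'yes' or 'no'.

Initial: x=-7.0000 theta=-0.3000
After 1 (propagate distance d=8): x=-9.4000 theta=-0.3000
After 2 (thin lens f=-18): x=-9.4000 theta=-37/45 (≈-0.8222)
After 3 (propagate distance d=28): x=-1459/45 (≈-32.4222) theta=-37/45 (≈-0.8222)
After 4 (thin lens f=40): x=-1459/45 (≈-32.4222) theta=-7/600 (≈-0.0117)
After 5 (propagate distance d=19): x=-58759/1800 (≈-32.6439) theta=-7/600 (≈-0.0117)
After 6 (thin lens f=59): x=-58759/1800 (≈-32.6439) theta=1438/2655 (≈0.5416)
After 7 (propagate distance d=31 (to screen)): x=-1683661/106200 (≈-15.8537) theta=1438/2655 (≈0.5416)
|theta_initial|=0.3000 |theta_final|=1438/2655 (≈0.5416) -> increased

Answer: yes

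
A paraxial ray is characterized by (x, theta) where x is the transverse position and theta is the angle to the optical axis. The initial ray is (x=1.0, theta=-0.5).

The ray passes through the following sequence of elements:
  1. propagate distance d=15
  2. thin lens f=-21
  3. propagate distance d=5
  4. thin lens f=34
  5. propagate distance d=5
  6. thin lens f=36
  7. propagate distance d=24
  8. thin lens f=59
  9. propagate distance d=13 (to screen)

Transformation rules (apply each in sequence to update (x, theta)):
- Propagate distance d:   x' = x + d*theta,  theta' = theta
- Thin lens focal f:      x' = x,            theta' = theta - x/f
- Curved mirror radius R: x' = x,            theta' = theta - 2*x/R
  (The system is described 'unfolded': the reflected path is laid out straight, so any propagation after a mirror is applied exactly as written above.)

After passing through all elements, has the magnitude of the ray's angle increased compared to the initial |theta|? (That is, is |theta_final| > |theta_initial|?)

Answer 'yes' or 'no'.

Initial: x=1.0000 theta=-0.5000
After 1 (propagate distance d=15): x=-6.5000 theta=-0.5000
After 2 (thin lens f=-21): x=-6.5000 theta=-17/21 (≈-0.8095)
After 3 (propagate distance d=5): x=-443/42 (≈-10.5476) theta=-17/21 (≈-0.8095)
After 4 (thin lens f=34): x=-443/42 (≈-10.5476) theta=-713/1428 (≈-0.4993)
After 5 (propagate distance d=5): x=-887/68 (≈-13.0441) theta=-713/1428 (≈-0.4993)
After 6 (thin lens f=36): x=-887/68 (≈-13.0441) theta=-2347/17136 (≈-0.1370)
After 7 (propagate distance d=24): x=-23321/1428 (≈-16.3312) theta=-2347/17136 (≈-0.1370)
After 8 (thin lens f=59): x=-23321/1428 (≈-16.3312) theta=20197/144432 (≈0.1398)
After 9 (propagate distance d=13 (to screen)): x=-14673341/1011024 (≈-14.5133) theta=20197/144432 (≈0.1398)
|theta_initial|=0.5000 |theta_final|=20197/144432 (≈0.1398) -> not increased

Answer: no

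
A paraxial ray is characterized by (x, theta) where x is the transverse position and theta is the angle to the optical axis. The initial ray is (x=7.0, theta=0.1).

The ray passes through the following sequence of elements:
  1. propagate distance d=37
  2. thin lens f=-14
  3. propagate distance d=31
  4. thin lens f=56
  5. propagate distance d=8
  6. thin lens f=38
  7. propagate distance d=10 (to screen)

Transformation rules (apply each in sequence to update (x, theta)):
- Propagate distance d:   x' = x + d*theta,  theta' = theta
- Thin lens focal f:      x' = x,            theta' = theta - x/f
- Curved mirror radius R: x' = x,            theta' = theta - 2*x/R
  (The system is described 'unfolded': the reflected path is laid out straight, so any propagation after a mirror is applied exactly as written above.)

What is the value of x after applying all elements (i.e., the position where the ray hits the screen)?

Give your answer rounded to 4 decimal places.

Answer: 30.7221

Derivation:
Initial: x=7.0000 theta=0.1000
After 1 (propagate distance d=37): x=10.7000 theta=0.1000
After 2 (thin lens f=-14): x=10.7000 theta=121/140 (≈0.8643)
After 3 (propagate distance d=31): x=5249/140 (≈37.4929) theta=121/140 (≈0.8643)
After 4 (thin lens f=56): x=5249/140 (≈37.4929) theta=1527/7840 (≈0.1948)
After 5 (propagate distance d=8): x=3827/98 (≈39.0510) theta=1527/7840 (≈0.1948)
After 6 (thin lens f=38): x=3827/98 (≈39.0510) theta=-124067/148960 (≈-0.8329)
After 7 (propagate distance d=10 (to screen)): x=457637/14896 (≈30.7221) theta=-124067/148960 (≈-0.8329)
Rounded to 4 decimal places: x = 30.7221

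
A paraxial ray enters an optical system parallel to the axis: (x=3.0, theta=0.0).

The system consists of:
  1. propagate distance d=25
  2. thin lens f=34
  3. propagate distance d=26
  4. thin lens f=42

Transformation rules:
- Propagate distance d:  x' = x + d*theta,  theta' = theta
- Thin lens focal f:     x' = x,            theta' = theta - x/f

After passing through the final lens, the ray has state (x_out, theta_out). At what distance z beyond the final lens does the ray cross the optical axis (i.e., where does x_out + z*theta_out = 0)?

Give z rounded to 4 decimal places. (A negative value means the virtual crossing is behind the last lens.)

Answer: 6.7200

Derivation:
Initial: x=3.0000 theta=0.0000
After 1 (propagate distance d=25): x=3.0000 theta=0.0000
After 2 (thin lens f=34): x=3.0000 theta=-3/34 (≈-0.0882)
After 3 (propagate distance d=26): x=12/17 (≈0.7059) theta=-3/34 (≈-0.0882)
After 4 (thin lens f=42): x=12/17 (≈0.7059) theta=-25/238 (≈-0.1050)
z_focus = -x_out/theta_out = -(12/17)/(-25/238) = 6.7200
Rounded to 4 decimal places: z = 6.7200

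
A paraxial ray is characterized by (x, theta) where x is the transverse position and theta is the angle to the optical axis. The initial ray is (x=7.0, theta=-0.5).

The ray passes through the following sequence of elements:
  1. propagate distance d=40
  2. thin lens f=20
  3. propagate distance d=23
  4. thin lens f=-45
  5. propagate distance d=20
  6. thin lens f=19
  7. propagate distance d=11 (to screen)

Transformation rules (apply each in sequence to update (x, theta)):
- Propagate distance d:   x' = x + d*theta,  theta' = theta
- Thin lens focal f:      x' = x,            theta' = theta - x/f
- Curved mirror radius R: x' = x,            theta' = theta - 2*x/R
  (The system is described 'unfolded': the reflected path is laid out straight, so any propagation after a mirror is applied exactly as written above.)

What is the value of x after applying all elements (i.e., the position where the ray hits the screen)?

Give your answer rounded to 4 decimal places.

Answer: -5.2295

Derivation:
Initial: x=7.0000 theta=-0.5000
After 1 (propagate distance d=40): x=-13.0000 theta=-0.5000
After 2 (thin lens f=20): x=-13.0000 theta=0.1500
After 3 (propagate distance d=23): x=-9.5500 theta=0.1500
After 4 (thin lens f=-45): x=-9.5500 theta=-14/225 (≈-0.0622)
After 5 (propagate distance d=20): x=-1943/180 (≈-10.7944) theta=-14/225 (≈-0.0622)
After 6 (thin lens f=19): x=-1943/180 (≈-10.7944) theta=8651/17100 (≈0.5059)
After 7 (propagate distance d=11 (to screen)): x=-2484/475 (≈-5.2295) theta=8651/17100 (≈0.5059)
Rounded to 4 decimal places: x = -5.2295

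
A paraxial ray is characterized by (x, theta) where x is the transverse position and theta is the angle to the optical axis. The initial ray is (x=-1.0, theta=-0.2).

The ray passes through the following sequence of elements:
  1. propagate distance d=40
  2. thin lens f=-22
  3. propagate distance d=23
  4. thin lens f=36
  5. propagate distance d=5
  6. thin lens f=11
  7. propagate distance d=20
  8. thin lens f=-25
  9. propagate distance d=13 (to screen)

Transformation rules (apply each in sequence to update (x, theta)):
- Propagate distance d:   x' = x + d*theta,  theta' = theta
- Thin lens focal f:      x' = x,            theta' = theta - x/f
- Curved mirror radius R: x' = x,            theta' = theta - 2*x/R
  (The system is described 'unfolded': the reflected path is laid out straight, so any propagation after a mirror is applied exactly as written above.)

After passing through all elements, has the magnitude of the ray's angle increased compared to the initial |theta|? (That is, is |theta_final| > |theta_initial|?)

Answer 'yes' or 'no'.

Initial: x=-1.0000 theta=-0.2000
After 1 (propagate distance d=40): x=-9.0000 theta=-0.2000
After 2 (thin lens f=-22): x=-9.0000 theta=-67/110 (≈-0.6091)
After 3 (propagate distance d=23): x=-2531/110 (≈-23.0091) theta=-67/110 (≈-0.6091)
After 4 (thin lens f=36): x=-2531/110 (≈-23.0091) theta=119/3960 (≈0.0301)
After 5 (propagate distance d=5): x=-90521/3960 (≈-22.8588) theta=119/3960 (≈0.0301)
After 6 (thin lens f=11): x=-90521/3960 (≈-22.8588) theta=3061/1452 (≈2.1081)
After 7 (propagate distance d=20): x=840869/43560 (≈19.3037) theta=3061/1452 (≈2.1081)
After 8 (thin lens f=-25): x=840869/43560 (≈19.3037) theta=3136619/1089000 (≈2.8803)
After 9 (propagate distance d=13 (to screen)): x=15449443/272250 (≈56.7473) theta=3136619/1089000 (≈2.8803)
|theta_initial|=0.2000 |theta_final|=3136619/1089000 (≈2.8803) -> increased

Answer: yes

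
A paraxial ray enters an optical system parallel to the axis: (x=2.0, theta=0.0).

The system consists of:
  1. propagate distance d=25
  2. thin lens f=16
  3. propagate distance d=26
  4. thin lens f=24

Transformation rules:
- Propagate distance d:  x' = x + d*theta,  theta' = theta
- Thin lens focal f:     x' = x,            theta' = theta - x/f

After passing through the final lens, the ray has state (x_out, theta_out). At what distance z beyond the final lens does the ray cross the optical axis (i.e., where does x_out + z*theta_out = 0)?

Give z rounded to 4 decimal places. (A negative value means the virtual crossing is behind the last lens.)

Initial: x=2.0000 theta=0.0000
After 1 (propagate distance d=25): x=2.0000 theta=0.0000
After 2 (thin lens f=16): x=2.0000 theta=-0.1250
After 3 (propagate distance d=26): x=-1.2500 theta=-0.1250
After 4 (thin lens f=24): x=-1.2500 theta=-7/96 (≈-0.0729)
z_focus = -x_out/theta_out = -(-1.2500)/(-7/96) = -120/7 ≈ -17.1429
Rounded to 4 decimal places: z = -17.1429

Answer: -17.1429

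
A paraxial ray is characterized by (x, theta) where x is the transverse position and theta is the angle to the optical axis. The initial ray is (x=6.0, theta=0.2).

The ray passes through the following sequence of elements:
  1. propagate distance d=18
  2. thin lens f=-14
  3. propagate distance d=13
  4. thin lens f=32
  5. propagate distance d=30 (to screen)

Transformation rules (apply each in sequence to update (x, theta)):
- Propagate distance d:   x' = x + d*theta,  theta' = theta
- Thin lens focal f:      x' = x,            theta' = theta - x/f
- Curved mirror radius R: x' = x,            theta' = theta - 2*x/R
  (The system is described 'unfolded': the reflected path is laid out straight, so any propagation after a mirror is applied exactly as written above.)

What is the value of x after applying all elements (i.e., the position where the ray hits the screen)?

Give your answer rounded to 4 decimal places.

Answer: 27.8911

Derivation:
Initial: x=6.0000 theta=0.2000
After 1 (propagate distance d=18): x=9.6000 theta=0.2000
After 2 (thin lens f=-14): x=9.6000 theta=31/35 (≈0.8857)
After 3 (propagate distance d=13): x=739/35 (≈21.1143) theta=31/35 (≈0.8857)
After 4 (thin lens f=32): x=739/35 (≈21.1143) theta=253/1120 (≈0.2259)
After 5 (propagate distance d=30 (to screen)): x=15619/560 (≈27.8911) theta=253/1120 (≈0.2259)
Rounded to 4 decimal places: x = 27.8911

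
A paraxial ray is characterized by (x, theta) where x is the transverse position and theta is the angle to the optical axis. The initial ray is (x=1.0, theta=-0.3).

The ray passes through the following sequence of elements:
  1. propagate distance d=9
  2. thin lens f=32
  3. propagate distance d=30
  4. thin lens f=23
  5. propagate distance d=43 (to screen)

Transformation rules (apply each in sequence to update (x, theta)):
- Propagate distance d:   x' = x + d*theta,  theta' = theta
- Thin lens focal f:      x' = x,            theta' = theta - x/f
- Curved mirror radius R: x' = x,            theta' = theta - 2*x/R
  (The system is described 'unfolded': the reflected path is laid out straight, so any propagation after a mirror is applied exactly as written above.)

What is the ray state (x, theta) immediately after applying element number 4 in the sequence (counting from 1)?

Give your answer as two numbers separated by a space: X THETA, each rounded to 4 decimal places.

Answer: -9.1063 0.1490

Derivation:
Initial: x=1.0000 theta=-0.3000
After 1 (propagate distance d=9): x=-1.7000 theta=-0.3000
After 2 (thin lens f=32): x=-1.7000 theta=-79/320 (≈-0.2469)
After 3 (propagate distance d=30): x=-1457/160 (≈-9.1063) theta=-79/320 (≈-0.2469)
After 4 (thin lens f=23): x=-1457/160 (≈-9.1063) theta=1097/7360 (≈0.1490)
Rounded to 4 decimal places: x = -9.1063, theta = 0.1490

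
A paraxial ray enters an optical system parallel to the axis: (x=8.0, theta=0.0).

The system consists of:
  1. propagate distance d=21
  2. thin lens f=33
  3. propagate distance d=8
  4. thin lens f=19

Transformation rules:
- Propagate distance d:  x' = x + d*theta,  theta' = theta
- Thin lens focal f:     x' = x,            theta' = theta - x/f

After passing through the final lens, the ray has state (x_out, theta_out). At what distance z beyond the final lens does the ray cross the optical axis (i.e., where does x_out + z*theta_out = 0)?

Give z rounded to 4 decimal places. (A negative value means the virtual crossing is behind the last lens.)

Answer: 10.7955

Derivation:
Initial: x=8.0000 theta=0.0000
After 1 (propagate distance d=21): x=8.0000 theta=0.0000
After 2 (thin lens f=33): x=8.0000 theta=-8/33 (≈-0.2424)
After 3 (propagate distance d=8): x=200/33 (≈6.0606) theta=-8/33 (≈-0.2424)
After 4 (thin lens f=19): x=200/33 (≈6.0606) theta=-32/57 (≈-0.5614)
z_focus = -x_out/theta_out = -(200/33)/(-32/57) = 475/44 ≈ 10.7955
Rounded to 4 decimal places: z = 10.7955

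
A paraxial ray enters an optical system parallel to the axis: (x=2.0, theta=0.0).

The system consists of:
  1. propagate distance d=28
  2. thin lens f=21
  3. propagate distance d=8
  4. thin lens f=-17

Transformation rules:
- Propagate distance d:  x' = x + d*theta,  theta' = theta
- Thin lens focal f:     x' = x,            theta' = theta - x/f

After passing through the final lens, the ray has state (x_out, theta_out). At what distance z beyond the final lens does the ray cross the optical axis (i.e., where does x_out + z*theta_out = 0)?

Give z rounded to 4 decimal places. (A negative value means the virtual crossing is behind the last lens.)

Answer: 55.2500

Derivation:
Initial: x=2.0000 theta=0.0000
After 1 (propagate distance d=28): x=2.0000 theta=0.0000
After 2 (thin lens f=21): x=2.0000 theta=-2/21 (≈-0.0952)
After 3 (propagate distance d=8): x=26/21 (≈1.2381) theta=-2/21 (≈-0.0952)
After 4 (thin lens f=-17): x=26/21 (≈1.2381) theta=-8/357 (≈-0.0224)
z_focus = -x_out/theta_out = -(26/21)/(-8/357) = 55.2500
Rounded to 4 decimal places: z = 55.2500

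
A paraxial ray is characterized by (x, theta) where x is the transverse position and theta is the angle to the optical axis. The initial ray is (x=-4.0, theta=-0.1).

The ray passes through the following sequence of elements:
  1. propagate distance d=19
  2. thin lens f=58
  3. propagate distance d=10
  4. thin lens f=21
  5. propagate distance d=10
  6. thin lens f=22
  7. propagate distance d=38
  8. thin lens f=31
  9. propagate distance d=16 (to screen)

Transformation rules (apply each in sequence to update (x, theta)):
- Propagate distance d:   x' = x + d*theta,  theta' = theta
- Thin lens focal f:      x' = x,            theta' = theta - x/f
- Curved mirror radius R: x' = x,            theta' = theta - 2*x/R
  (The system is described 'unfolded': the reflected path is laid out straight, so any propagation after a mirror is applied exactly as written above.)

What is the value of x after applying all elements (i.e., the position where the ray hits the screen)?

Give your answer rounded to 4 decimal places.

Answer: 12.9990

Derivation:
Initial: x=-4.0000 theta=-0.1000
After 1 (propagate distance d=19): x=-5.9000 theta=-0.1000
After 2 (thin lens f=58): x=-5.9000 theta=1/580 (≈0.0017)
After 3 (propagate distance d=10): x=-853/145 (≈-5.8828) theta=1/580 (≈0.0017)
After 4 (thin lens f=21): x=-853/145 (≈-5.8828) theta=3433/12180 (≈0.2819)
After 5 (propagate distance d=10): x=-18661/6090 (≈-3.0642) theta=3433/12180 (≈0.2819)
After 6 (thin lens f=22): x=-18661/6090 (≈-3.0642) theta=4702/11165 (≈0.4211)
After 7 (propagate distance d=38): x=173357/13398 (≈12.9390) theta=4702/11165 (≈0.4211)
After 8 (thin lens f=31): x=173357/13398 (≈12.9390) theta=7787/2076690 (≈0.0037)
After 9 (propagate distance d=16 (to screen)): x=8998309/692230 (≈12.9990) theta=7787/2076690 (≈0.0037)
Rounded to 4 decimal places: x = 12.9990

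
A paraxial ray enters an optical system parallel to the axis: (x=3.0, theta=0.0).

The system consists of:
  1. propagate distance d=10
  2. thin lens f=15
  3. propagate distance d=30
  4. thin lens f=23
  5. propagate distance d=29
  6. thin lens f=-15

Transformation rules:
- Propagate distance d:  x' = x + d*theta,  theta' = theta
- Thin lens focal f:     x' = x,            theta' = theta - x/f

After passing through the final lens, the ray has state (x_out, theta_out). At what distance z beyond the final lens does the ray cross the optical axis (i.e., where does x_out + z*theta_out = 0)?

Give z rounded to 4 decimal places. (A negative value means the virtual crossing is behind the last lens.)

Initial: x=3.0000 theta=0.0000
After 1 (propagate distance d=10): x=3.0000 theta=0.0000
After 2 (thin lens f=15): x=3.0000 theta=-0.2000
After 3 (propagate distance d=30): x=-3.0000 theta=-0.2000
After 4 (thin lens f=23): x=-3.0000 theta=-8/115 (≈-0.0696)
After 5 (propagate distance d=29): x=-577/115 (≈-5.0174) theta=-8/115 (≈-0.0696)
After 6 (thin lens f=-15): x=-577/115 (≈-5.0174) theta=-697/1725 (≈-0.4041)
z_focus = -x_out/theta_out = -(-577/115)/(-697/1725) = -8655/697 ≈ -12.4175
Rounded to 4 decimal places: z = -12.4175

Answer: -12.4175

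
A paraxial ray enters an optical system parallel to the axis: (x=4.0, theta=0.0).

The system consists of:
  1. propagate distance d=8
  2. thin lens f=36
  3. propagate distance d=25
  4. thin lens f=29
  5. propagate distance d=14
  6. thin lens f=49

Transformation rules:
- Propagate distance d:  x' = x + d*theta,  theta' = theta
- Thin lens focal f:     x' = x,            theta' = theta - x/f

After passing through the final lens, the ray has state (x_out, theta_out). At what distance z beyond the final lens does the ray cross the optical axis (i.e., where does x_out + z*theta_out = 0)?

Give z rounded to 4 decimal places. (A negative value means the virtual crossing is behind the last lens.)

Initial: x=4.0000 theta=0.0000
After 1 (propagate distance d=8): x=4.0000 theta=0.0000
After 2 (thin lens f=36): x=4.0000 theta=-1/9 (≈-0.1111)
After 3 (propagate distance d=25): x=11/9 (≈1.2222) theta=-1/9 (≈-0.1111)
After 4 (thin lens f=29): x=11/9 (≈1.2222) theta=-40/261 (≈-0.1533)
After 5 (propagate distance d=14): x=-241/261 (≈-0.9234) theta=-40/261 (≈-0.1533)
After 6 (thin lens f=49): x=-241/261 (≈-0.9234) theta=-191/1421 (≈-0.1344)
z_focus = -x_out/theta_out = -(-241/261)/(-191/1421) = -11809/1719 ≈ -6.8697
Rounded to 4 decimal places: z = -6.8697

Answer: -6.8697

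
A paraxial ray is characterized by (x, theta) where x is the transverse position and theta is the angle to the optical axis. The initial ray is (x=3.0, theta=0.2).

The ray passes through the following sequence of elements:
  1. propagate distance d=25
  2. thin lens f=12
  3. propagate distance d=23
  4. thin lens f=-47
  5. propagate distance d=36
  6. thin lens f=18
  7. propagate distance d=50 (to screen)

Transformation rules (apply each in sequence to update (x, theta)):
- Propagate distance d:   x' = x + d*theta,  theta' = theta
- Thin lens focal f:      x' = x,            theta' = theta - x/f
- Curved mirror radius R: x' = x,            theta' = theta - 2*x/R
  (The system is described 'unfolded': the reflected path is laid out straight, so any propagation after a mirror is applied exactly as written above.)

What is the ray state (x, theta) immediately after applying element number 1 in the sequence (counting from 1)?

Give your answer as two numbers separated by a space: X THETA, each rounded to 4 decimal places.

Initial: x=3.0000 theta=0.2000
After 1 (propagate distance d=25): x=8.0000 theta=0.2000
Rounded to 4 decimal places: x = 8.0000, theta = 0.2000

Answer: 8.0000 0.2000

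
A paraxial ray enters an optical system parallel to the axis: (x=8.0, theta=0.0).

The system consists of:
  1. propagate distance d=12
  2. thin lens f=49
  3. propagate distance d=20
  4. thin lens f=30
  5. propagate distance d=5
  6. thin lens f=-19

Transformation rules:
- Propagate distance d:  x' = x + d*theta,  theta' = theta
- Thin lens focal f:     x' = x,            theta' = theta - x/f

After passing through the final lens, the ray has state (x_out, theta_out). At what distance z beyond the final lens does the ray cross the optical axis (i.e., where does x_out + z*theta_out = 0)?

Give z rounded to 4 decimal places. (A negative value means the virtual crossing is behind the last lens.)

Initial: x=8.0000 theta=0.0000
After 1 (propagate distance d=12): x=8.0000 theta=0.0000
After 2 (thin lens f=49): x=8.0000 theta=-8/49 (≈-0.1633)
After 3 (propagate distance d=20): x=232/49 (≈4.7347) theta=-8/49 (≈-0.1633)
After 4 (thin lens f=30): x=232/49 (≈4.7347) theta=-236/735 (≈-0.3211)
After 5 (propagate distance d=5): x=460/147 (≈3.1293) theta=-236/735 (≈-0.3211)
After 6 (thin lens f=-19): x=460/147 (≈3.1293) theta=-104/665 (≈-0.1564)
z_focus = -x_out/theta_out = -(460/147)/(-104/665) = 10925/546 ≈ 20.0092
Rounded to 4 decimal places: z = 20.0092

Answer: 20.0092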